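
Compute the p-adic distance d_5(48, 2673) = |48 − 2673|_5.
d_5(48, 2673) = 1/125

Step 1 — x − y = 48 − 2673 = -2625. Step 2 — v_5(-2625) = 3 (factor: -2625 = −(5^3 · 21); the sign does not affect v_p). Step 3 — |x − y|_5 = 5^{-3} = 1/125.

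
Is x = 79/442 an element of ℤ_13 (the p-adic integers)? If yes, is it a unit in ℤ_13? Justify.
x ∉ ℤ_13 (v_13(x) = -1 < 0)

ℤ_13 = {x ∈ ℚ_13 : v_13(x) ≥ 0} and ℤ_13^× = {x ∈ ℤ_13 : v_13(x) = 0}. Here v_13(79/442) = v_13(num) − v_13(den) = -1; compare against these criteria.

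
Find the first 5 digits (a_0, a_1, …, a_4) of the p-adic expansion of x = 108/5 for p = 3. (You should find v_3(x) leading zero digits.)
(a_0, …, a_4) = (0, 0, 0, 2, 2)

v_3(108/5) = 3, so a_0 = ... = a_2 = 0. Factor out: x = 3^3 · u with u = 4/5 a unit in ℤ_3. Expand u iteratively via a_{v+i} = u_i mod 3, u_{i+1} = (u_i − a_{v+i})/3:
  u_0 = 4/5;  a_3 = 2;  u_1 = (u_0 − 2)/3 = -2/5
  u_1 = -2/5;  a_4 = 2;  u_2 = (u_1 − 2)/3 = -4/5
Digits: (0, 0, 0, 2, 2).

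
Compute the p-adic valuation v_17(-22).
v_17(-22) = 0

v_17(n) is the largest exponent k such that 17^k divides n. Factor out: -22 = -17^0 · 22. (Sign doesn't affect v_p.) So v_17(-22) = 0.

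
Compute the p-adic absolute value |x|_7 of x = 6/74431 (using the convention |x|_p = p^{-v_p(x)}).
|6/74431|_7 = 2401

Step 1 — compute v_7(x) by factoring powers of 7 out of the numerator and denominator: v_7(6/74431) = -4. Step 2 — apply |x|_p = p^{-v_p(x)} = 7^{4} = 2401.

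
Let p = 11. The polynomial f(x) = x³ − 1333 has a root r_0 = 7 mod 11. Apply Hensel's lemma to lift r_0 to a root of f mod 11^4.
r_3 = 12294 (mod 14641)

Hensel: r_{i+1} = r_i − f(r_i)/f′(r_i) mod 11^{i+2}, where f′(x) = 3x². Iterate:
  r_0 = 7 (mod 11)
  r_1 = 73 (mod 121)
  r_2 = 315 (mod 1331)
  r_3 = 12294 (mod 14641)
Final: r = 12294 with f(r) ≡ 0 mod 11^4.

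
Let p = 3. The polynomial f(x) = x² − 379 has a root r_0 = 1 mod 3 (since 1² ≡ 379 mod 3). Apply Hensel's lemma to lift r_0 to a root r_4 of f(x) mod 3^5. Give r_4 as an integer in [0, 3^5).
r_4 = 190 (mod 243)

Hensel's recurrence: r_{i+1} = r_i − f(r_i)·(f′(r_i))^{-1} mod 3^{i+2}, with f′(x) = 2x. Iterate:
  r_0 = 1 (mod 3)
  r_1 = 1 (mod 9)
  r_2 = 1 (mod 27)
  r_3 = 28 (mod 81)
  r_4 = 190 (mod 243)
Final: r_4 = 190, and one checks f(r_4) ≡ 0 mod 3^5.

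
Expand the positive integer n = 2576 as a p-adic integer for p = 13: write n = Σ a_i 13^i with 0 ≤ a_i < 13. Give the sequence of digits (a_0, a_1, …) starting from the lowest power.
(a_0, a_1, …) = (2, 3, 2, 1)

Repeated division by 13 gives the digits low-to-high: 2576 = 2 + 3·13^1 + 2·13^2 + 1·13^3. Digit sequence: (2, 3, 2, 1).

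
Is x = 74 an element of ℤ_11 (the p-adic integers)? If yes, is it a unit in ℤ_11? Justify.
x ∈ ℤ_11^× (unit); v_11(x) = 0

ℤ_11 = {x ∈ ℚ_11 : v_11(x) ≥ 0} and ℤ_11^× = {x ∈ ℤ_11 : v_11(x) = 0}. Here v_11(74) = v_11(num) − v_11(den) = 0; compare against these criteria.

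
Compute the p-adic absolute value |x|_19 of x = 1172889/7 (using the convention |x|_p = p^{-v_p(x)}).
|1172889/7|_19 = 1/130321

Step 1 — compute v_19(x) by factoring powers of 19 out of the numerator and denominator: v_19(1172889/7) = 4. Step 2 — apply |x|_p = p^{-v_p(x)} = 19^{-4} = 1/130321.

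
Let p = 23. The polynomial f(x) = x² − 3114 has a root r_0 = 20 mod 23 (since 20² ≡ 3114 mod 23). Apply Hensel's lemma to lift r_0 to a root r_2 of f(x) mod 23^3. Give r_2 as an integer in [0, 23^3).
r_2 = 6092 (mod 12167)

Hensel's recurrence: r_{i+1} = r_i − f(r_i)·(f′(r_i))^{-1} mod 23^{i+2}, with f′(x) = 2x. Iterate:
  r_0 = 20 (mod 23)
  r_1 = 273 (mod 529)
  r_2 = 6092 (mod 12167)
Final: r_2 = 6092, and one checks f(r_2) ≡ 0 mod 23^3.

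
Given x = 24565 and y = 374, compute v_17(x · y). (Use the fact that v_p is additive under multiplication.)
v_17(9187310) = 4

v_p(x) = 3 (factor: 24565 = 17^3 · 5); v_p(y) = 1 (factor: 374 = 17^1 · 22). Additivity: v_p(xy) = v_p(x) + v_p(y) = 3 + 1 = 4. (Direct check: xy = 9187310 = 17^4 · (110).)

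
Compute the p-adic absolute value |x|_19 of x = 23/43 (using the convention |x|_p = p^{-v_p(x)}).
|23/43|_19 = 1

Step 1 — compute v_19(x) by factoring powers of 19 out of the numerator and denominator: v_19(23/43) = 0. Step 2 — apply |x|_p = p^{-v_p(x)} = 19^{0} = 1.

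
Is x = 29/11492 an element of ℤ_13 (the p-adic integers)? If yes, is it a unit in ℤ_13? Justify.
x ∉ ℤ_13 (v_13(x) = -2 < 0)

ℤ_13 = {x ∈ ℚ_13 : v_13(x) ≥ 0} and ℤ_13^× = {x ∈ ℤ_13 : v_13(x) = 0}. Here v_13(29/11492) = v_13(num) − v_13(den) = -2; compare against these criteria.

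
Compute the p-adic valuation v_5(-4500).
v_5(-4500) = 3

v_5(n) is the largest exponent k such that 5^k divides n. Factor out: -4500 = -5^3 · 36. (Sign doesn't affect v_p.) So v_5(-4500) = 3.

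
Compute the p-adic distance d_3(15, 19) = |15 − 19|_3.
d_3(15, 19) = 1

Step 1 — x − y = 15 − 19 = -4. Step 2 — v_3(-4) = 0 (factor: -4 = −(3^0 · 4); the sign does not affect v_p). Step 3 — |x − y|_3 = 3^{0} = 1.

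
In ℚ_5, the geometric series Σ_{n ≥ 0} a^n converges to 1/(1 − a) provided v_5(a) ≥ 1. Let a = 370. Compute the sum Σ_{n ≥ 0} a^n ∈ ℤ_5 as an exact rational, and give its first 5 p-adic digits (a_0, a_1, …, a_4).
Σ a^n = 1/(1 − a) = -1/369;  first 5 digits = (1, 4, 0, 2, 0)

v_5(a) = 1 ≥ 1, so the series converges in ℤ_5 to 1/(1 − a) = 1/(1 − 370) = -1/369. Expand this rational in ℤ_5: compute digits iteratively via d_i = x_i mod 5, x_{i+1} = (x_i − d_i)/5. The first 5 digits are (1, 4, 0, 2, 0).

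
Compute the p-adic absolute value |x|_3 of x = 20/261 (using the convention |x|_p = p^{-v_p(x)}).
|20/261|_3 = 9

Step 1 — compute v_3(x) by factoring powers of 3 out of the numerator and denominator: v_3(20/261) = -2. Step 2 — apply |x|_p = p^{-v_p(x)} = 3^{2} = 9.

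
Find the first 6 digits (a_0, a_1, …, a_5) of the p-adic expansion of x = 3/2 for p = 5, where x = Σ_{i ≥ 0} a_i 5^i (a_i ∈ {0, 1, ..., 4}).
(a_0, …, a_5) = (4, 2, 2, 2, 2, 2)

v_5(3/2) = 0 (numerator and denominator both coprime to 5), so x ∈ ℤ_5^×. Compute digits iteratively via a_i = x_i mod 5, x_{i+1} = (x_i − a_i)/5, with x_0 = x:
  x_0 = 3/2;  a_0 = 4;  x_1 = (x_0 − 4)/5 = -1/2
  x_1 = -1/2;  a_1 = 2;  x_2 = (x_1 − 2)/5 = -1/2
  x_2 = -1/2;  a_2 = 2;  x_3 = (x_2 − 2)/5 = -1/2
  x_3 = -1/2;  a_3 = 2;  x_4 = (x_3 − 2)/5 = -1/2
  x_4 = -1/2;  a_4 = 2;  x_5 = (x_4 − 2)/5 = -1/2
  x_5 = -1/2;  a_5 = 2;  x_6 = (x_5 − 2)/5 = -1/2
Digits: (4, 2, 2, 2, 2, 2).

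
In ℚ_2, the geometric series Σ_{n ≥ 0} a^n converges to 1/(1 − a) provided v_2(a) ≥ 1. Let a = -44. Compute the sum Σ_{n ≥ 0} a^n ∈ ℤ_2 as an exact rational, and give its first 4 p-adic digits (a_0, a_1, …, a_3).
Σ a^n = 1/(1 − a) = 1/45;  first 4 digits = (1, 0, 1, 0)

v_2(a) = 2 ≥ 1, so the series converges in ℤ_2 to 1/(1 − a) = 1/(1 − (-44)) = 1/45. Expand this rational in ℤ_2: compute digits iteratively via d_i = x_i mod 2, x_{i+1} = (x_i − d_i)/2. The first 4 digits are (1, 0, 1, 0).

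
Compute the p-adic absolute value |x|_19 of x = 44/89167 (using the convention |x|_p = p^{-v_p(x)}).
|44/89167|_19 = 6859

Step 1 — compute v_19(x) by factoring powers of 19 out of the numerator and denominator: v_19(44/89167) = -3. Step 2 — apply |x|_p = p^{-v_p(x)} = 19^{3} = 6859.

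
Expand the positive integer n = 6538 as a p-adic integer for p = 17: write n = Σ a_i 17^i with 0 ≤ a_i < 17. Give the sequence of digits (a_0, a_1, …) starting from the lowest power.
(a_0, a_1, …) = (10, 10, 5, 1)

Repeated division by 17 gives the digits low-to-high: 6538 = 10 + 10·17^1 + 5·17^2 + 1·17^3. Digit sequence: (10, 10, 5, 1).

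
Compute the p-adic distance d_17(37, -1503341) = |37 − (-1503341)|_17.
d_17(37, -1503341) = 1/83521

Step 1 — x − y = 37 − (-1503341) = 1503378. Step 2 — v_17(1503378) = 4 (factor: 1503378 = (17^4 · 18); the sign does not affect v_p). Step 3 — |x − y|_17 = 17^{-4} = 1/83521.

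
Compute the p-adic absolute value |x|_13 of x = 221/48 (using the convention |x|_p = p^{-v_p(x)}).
|221/48|_13 = 1/13

Step 1 — compute v_13(x) by factoring powers of 13 out of the numerator and denominator: v_13(221/48) = 1. Step 2 — apply |x|_p = p^{-v_p(x)} = 13^{-1} = 1/13.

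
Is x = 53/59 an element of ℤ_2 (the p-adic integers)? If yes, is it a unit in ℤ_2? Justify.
x ∈ ℤ_2^× (unit); v_2(x) = 0

ℤ_2 = {x ∈ ℚ_2 : v_2(x) ≥ 0} and ℤ_2^× = {x ∈ ℤ_2 : v_2(x) = 0}. Here v_2(53/59) = v_2(num) − v_2(den) = 0; compare against these criteria.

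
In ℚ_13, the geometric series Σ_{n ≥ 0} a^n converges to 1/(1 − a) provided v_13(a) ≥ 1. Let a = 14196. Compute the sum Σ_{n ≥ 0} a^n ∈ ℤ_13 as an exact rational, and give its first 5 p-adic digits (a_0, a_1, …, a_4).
Σ a^n = 1/(1 − a) = -1/14195;  first 5 digits = (1, 0, 6, 6, 10)

v_13(a) = 2 ≥ 1, so the series converges in ℤ_13 to 1/(1 − a) = 1/(1 − 14196) = -1/14195. Expand this rational in ℤ_13: compute digits iteratively via d_i = x_i mod 13, x_{i+1} = (x_i − d_i)/13. The first 5 digits are (1, 0, 6, 6, 10).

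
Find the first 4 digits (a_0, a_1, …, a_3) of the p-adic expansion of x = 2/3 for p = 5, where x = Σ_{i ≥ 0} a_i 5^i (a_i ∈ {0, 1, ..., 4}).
(a_0, …, a_3) = (4, 1, 3, 1)

v_5(2/3) = 0 (numerator and denominator both coprime to 5), so x ∈ ℤ_5^×. Compute digits iteratively via a_i = x_i mod 5, x_{i+1} = (x_i − a_i)/5, with x_0 = x:
  x_0 = 2/3;  a_0 = 4;  x_1 = (x_0 − 4)/5 = -2/3
  x_1 = -2/3;  a_1 = 1;  x_2 = (x_1 − 1)/5 = -1/3
  x_2 = -1/3;  a_2 = 3;  x_3 = (x_2 − 3)/5 = -2/3
  x_3 = -2/3;  a_3 = 1;  x_4 = (x_3 − 1)/5 = -1/3
Digits: (4, 1, 3, 1).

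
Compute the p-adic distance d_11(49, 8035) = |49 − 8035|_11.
d_11(49, 8035) = 1/1331

Step 1 — x − y = 49 − 8035 = -7986. Step 2 — v_11(-7986) = 3 (factor: -7986 = −(11^3 · 6); the sign does not affect v_p). Step 3 — |x − y|_11 = 11^{-3} = 1/1331.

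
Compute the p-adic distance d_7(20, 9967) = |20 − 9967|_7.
d_7(20, 9967) = 1/343

Step 1 — x − y = 20 − 9967 = -9947. Step 2 — v_7(-9947) = 3 (factor: -9947 = −(7^3 · 29); the sign does not affect v_p). Step 3 — |x − y|_7 = 7^{-3} = 1/343.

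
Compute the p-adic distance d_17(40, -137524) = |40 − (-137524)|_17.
d_17(40, -137524) = 1/4913

Step 1 — x − y = 40 − (-137524) = 137564. Step 2 — v_17(137564) = 3 (factor: 137564 = (17^3 · 28); the sign does not affect v_p). Step 3 — |x − y|_17 = 17^{-3} = 1/4913.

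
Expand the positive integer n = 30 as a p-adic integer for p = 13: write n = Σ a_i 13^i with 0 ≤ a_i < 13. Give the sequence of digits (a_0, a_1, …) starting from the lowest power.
(a_0, a_1, …) = (4, 2)

Repeated division by 13 gives the digits low-to-high: 30 = 4 + 2·13^1. Digit sequence: (4, 2).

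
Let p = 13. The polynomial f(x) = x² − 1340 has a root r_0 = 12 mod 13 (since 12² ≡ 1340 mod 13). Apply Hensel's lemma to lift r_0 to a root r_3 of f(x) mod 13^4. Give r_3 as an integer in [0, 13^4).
r_3 = 25440 (mod 28561)

Hensel's recurrence: r_{i+1} = r_i − f(r_i)·(f′(r_i))^{-1} mod 13^{i+2}, with f′(x) = 2x. Iterate:
  r_0 = 12 (mod 13)
  r_1 = 90 (mod 169)
  r_2 = 1273 (mod 2197)
  r_3 = 25440 (mod 28561)
Final: r_3 = 25440, and one checks f(r_3) ≡ 0 mod 13^4.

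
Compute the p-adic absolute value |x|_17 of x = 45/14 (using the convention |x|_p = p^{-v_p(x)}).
|45/14|_17 = 1

Step 1 — compute v_17(x) by factoring powers of 17 out of the numerator and denominator: v_17(45/14) = 0. Step 2 — apply |x|_p = p^{-v_p(x)} = 17^{0} = 1.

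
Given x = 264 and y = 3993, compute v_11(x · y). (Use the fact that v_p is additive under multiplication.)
v_11(1054152) = 4

v_p(x) = 1 (factor: 264 = 11^1 · 24); v_p(y) = 3 (factor: 3993 = 11^3 · 3). Additivity: v_p(xy) = v_p(x) + v_p(y) = 1 + 3 = 4. (Direct check: xy = 1054152 = 11^4 · (72).)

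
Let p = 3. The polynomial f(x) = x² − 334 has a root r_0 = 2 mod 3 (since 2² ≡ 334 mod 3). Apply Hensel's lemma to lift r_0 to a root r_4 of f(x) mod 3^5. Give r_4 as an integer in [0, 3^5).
r_4 = 116 (mod 243)

Hensel's recurrence: r_{i+1} = r_i − f(r_i)·(f′(r_i))^{-1} mod 3^{i+2}, with f′(x) = 2x. Iterate:
  r_0 = 2 (mod 3)
  r_1 = 8 (mod 9)
  r_2 = 8 (mod 27)
  r_3 = 35 (mod 81)
  r_4 = 116 (mod 243)
Final: r_4 = 116, and one checks f(r_4) ≡ 0 mod 3^5.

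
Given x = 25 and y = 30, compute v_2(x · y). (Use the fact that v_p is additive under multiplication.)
v_2(750) = 1

v_p(x) = 0 (factor: 25 = 2^0 · 25); v_p(y) = 1 (factor: 30 = 2^1 · 15). Additivity: v_p(xy) = v_p(x) + v_p(y) = 0 + 1 = 1. (Direct check: xy = 750 = 2^1 · (375).)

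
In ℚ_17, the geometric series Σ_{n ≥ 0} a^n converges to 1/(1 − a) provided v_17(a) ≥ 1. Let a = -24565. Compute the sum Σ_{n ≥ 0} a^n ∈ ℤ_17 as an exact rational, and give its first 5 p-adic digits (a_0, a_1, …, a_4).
Σ a^n = 1/(1 − a) = 1/24566;  first 5 digits = (1, 0, 0, 12, 16)

v_17(a) = 3 ≥ 1, so the series converges in ℤ_17 to 1/(1 − a) = 1/(1 − (-24565)) = 1/24566. Expand this rational in ℤ_17: compute digits iteratively via d_i = x_i mod 17, x_{i+1} = (x_i − d_i)/17. The first 5 digits are (1, 0, 0, 12, 16).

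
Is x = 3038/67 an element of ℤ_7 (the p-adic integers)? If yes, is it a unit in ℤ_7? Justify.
x ∈ ℤ_7 but not a unit; v_7(x) = 2 > 0

ℤ_7 = {x ∈ ℚ_7 : v_7(x) ≥ 0} and ℤ_7^× = {x ∈ ℤ_7 : v_7(x) = 0}. Here v_7(3038/67) = v_7(num) − v_7(den) = 2; compare against these criteria.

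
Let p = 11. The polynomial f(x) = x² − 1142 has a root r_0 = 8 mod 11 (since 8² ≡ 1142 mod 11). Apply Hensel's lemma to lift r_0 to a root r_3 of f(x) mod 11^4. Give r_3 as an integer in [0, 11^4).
r_3 = 14187 (mod 14641)

Hensel's recurrence: r_{i+1} = r_i − f(r_i)·(f′(r_i))^{-1} mod 11^{i+2}, with f′(x) = 2x. Iterate:
  r_0 = 8 (mod 11)
  r_1 = 30 (mod 121)
  r_2 = 877 (mod 1331)
  r_3 = 14187 (mod 14641)
Final: r_3 = 14187, and one checks f(r_3) ≡ 0 mod 11^4.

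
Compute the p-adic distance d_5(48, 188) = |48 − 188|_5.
d_5(48, 188) = 1/5

Step 1 — x − y = 48 − 188 = -140. Step 2 — v_5(-140) = 1 (factor: -140 = −(5^1 · 28); the sign does not affect v_p). Step 3 — |x − y|_5 = 5^{-1} = 1/5.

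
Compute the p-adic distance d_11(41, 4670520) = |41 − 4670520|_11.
d_11(41, 4670520) = 1/161051

Step 1 — x − y = 41 − 4670520 = -4670479. Step 2 — v_11(-4670479) = 5 (factor: -4670479 = −(11^5 · 29); the sign does not affect v_p). Step 3 — |x − y|_11 = 11^{-5} = 1/161051.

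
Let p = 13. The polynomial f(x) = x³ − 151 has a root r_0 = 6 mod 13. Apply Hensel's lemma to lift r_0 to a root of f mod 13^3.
r_2 = 1215 (mod 2197)

Hensel: r_{i+1} = r_i − f(r_i)/f′(r_i) mod 13^{i+2}, where f′(x) = 3x². Iterate:
  r_0 = 6 (mod 13)
  r_1 = 32 (mod 169)
  r_2 = 1215 (mod 2197)
Final: r = 1215 with f(r) ≡ 0 mod 13^3.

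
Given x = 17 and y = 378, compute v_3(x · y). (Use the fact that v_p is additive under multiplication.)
v_3(6426) = 3

v_p(x) = 0 (factor: 17 = 3^0 · 17); v_p(y) = 3 (factor: 378 = 3^3 · 14). Additivity: v_p(xy) = v_p(x) + v_p(y) = 0 + 3 = 3. (Direct check: xy = 6426 = 3^3 · (238).)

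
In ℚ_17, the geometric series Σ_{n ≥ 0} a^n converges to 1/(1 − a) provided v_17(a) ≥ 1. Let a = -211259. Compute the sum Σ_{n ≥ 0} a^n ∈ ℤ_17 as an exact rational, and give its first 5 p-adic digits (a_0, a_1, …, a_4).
Σ a^n = 1/(1 − a) = 1/211260;  first 5 digits = (1, 0, 0, 8, 14)

v_17(a) = 3 ≥ 1, so the series converges in ℤ_17 to 1/(1 − a) = 1/(1 − (-211259)) = 1/211260. Expand this rational in ℤ_17: compute digits iteratively via d_i = x_i mod 17, x_{i+1} = (x_i − d_i)/17. The first 5 digits are (1, 0, 0, 8, 14).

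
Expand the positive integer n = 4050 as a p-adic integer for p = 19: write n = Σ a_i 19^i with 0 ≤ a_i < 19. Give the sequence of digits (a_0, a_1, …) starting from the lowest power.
(a_0, a_1, …) = (3, 4, 11)

Repeated division by 19 gives the digits low-to-high: 4050 = 3 + 4·19^1 + 11·19^2. Digit sequence: (3, 4, 11).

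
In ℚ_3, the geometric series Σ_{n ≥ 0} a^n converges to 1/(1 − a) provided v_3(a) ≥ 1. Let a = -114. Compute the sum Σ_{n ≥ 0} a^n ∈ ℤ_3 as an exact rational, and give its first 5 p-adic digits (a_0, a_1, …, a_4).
Σ a^n = 1/(1 − a) = 1/115;  first 5 digits = (1, 1, 0, 1, 1)

v_3(a) = 1 ≥ 1, so the series converges in ℤ_3 to 1/(1 − a) = 1/(1 − (-114)) = 1/115. Expand this rational in ℤ_3: compute digits iteratively via d_i = x_i mod 3, x_{i+1} = (x_i − d_i)/3. The first 5 digits are (1, 1, 0, 1, 1).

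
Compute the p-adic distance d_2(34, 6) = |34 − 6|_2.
d_2(34, 6) = 1/4

Step 1 — x − y = 34 − 6 = 28. Step 2 — v_2(28) = 2 (factor: 28 = (2^2 · 7); the sign does not affect v_p). Step 3 — |x − y|_2 = 2^{-2} = 1/4.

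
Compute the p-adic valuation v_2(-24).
v_2(-24) = 3

v_2(n) is the largest exponent k such that 2^k divides n. Factor out: -24 = -2^3 · 3. (Sign doesn't affect v_p.) So v_2(-24) = 3.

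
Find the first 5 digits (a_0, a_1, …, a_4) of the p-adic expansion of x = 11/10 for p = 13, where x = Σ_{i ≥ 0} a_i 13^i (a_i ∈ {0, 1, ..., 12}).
(a_0, …, a_4) = (5, 1, 9, 11, 3)

v_13(11/10) = 0 (numerator and denominator both coprime to 13), so x ∈ ℤ_13^×. Compute digits iteratively via a_i = x_i mod 13, x_{i+1} = (x_i − a_i)/13, with x_0 = x:
  x_0 = 11/10;  a_0 = 5;  x_1 = (x_0 − 5)/13 = -3/10
  x_1 = -3/10;  a_1 = 1;  x_2 = (x_1 − 1)/13 = -1/10
  x_2 = -1/10;  a_2 = 9;  x_3 = (x_2 − 9)/13 = -7/10
  x_3 = -7/10;  a_3 = 11;  x_4 = (x_3 − 11)/13 = -9/10
  x_4 = -9/10;  a_4 = 3;  x_5 = (x_4 − 3)/13 = -3/10
Digits: (5, 1, 9, 11, 3).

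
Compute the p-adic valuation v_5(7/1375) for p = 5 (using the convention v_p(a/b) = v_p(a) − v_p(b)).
v_5(7/1375) = -3

Factor powers of 5 from the numerator and denominator of the reduced fraction: 7 = 5^0 · 7 and 1375 = 5^3 · 11. Apply v_p(a/b) = v_p(a) − v_p(b): v_5(7/1375) = 0 − 3 = -3.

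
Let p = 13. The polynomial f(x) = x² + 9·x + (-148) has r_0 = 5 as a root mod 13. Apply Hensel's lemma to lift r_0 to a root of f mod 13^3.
r_2 = 694 (mod 2197)

Hensel: r_{i+1} = r_i − f(r_i)·(f′(r_i))^{-1} mod 13^{i+2}, f′(x) = 2x + 9. Iterate:
  r_0 = 5 (mod 13)
  r_1 = 18 (mod 169)
  r_2 = 694 (mod 2197)
Final: r = 694 satisfies f(r) ≡ 0 mod 13^3.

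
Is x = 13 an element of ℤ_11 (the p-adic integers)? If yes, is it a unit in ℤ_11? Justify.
x ∈ ℤ_11^× (unit); v_11(x) = 0

ℤ_11 = {x ∈ ℚ_11 : v_11(x) ≥ 0} and ℤ_11^× = {x ∈ ℤ_11 : v_11(x) = 0}. Here v_11(13) = v_11(num) − v_11(den) = 0; compare against these criteria.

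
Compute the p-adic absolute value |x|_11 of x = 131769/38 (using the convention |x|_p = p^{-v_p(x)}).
|131769/38|_11 = 1/14641

Step 1 — compute v_11(x) by factoring powers of 11 out of the numerator and denominator: v_11(131769/38) = 4. Step 2 — apply |x|_p = p^{-v_p(x)} = 11^{-4} = 1/14641.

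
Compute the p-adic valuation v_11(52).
v_11(52) = 0

v_11(n) is the largest exponent k such that 11^k divides n. Factor out: 52 = 11^0 · 52. (Sign doesn't affect v_p.) So v_11(52) = 0.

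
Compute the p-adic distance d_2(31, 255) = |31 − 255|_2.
d_2(31, 255) = 1/32

Step 1 — x − y = 31 − 255 = -224. Step 2 — v_2(-224) = 5 (factor: -224 = −(2^5 · 7); the sign does not affect v_p). Step 3 — |x − y|_2 = 2^{-5} = 1/32.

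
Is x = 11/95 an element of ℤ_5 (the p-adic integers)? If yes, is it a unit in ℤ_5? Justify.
x ∉ ℤ_5 (v_5(x) = -1 < 0)

ℤ_5 = {x ∈ ℚ_5 : v_5(x) ≥ 0} and ℤ_5^× = {x ∈ ℤ_5 : v_5(x) = 0}. Here v_5(11/95) = v_5(num) − v_5(den) = -1; compare against these criteria.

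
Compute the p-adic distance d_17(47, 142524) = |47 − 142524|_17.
d_17(47, 142524) = 1/4913

Step 1 — x − y = 47 − 142524 = -142477. Step 2 — v_17(-142477) = 3 (factor: -142477 = −(17^3 · 29); the sign does not affect v_p). Step 3 — |x − y|_17 = 17^{-3} = 1/4913.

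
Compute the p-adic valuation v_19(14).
v_19(14) = 0

v_19(n) is the largest exponent k such that 19^k divides n. Factor out: 14 = 19^0 · 14. (Sign doesn't affect v_p.) So v_19(14) = 0.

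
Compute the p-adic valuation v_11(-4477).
v_11(-4477) = 2

v_11(n) is the largest exponent k such that 11^k divides n. Factor out: -4477 = -11^2 · 37. (Sign doesn't affect v_p.) So v_11(-4477) = 2.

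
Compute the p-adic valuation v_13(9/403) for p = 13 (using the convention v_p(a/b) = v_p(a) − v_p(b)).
v_13(9/403) = -1

Factor powers of 13 from the numerator and denominator of the reduced fraction: 9 = 13^0 · 9 and 403 = 13^1 · 31. Apply v_p(a/b) = v_p(a) − v_p(b): v_13(9/403) = 0 − 1 = -1.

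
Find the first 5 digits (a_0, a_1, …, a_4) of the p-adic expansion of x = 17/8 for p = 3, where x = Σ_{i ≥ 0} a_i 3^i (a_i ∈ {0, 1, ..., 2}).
(a_0, …, a_4) = (1, 0, 2, 2, 1)

v_3(17/8) = 0 (numerator and denominator both coprime to 3), so x ∈ ℤ_3^×. Compute digits iteratively via a_i = x_i mod 3, x_{i+1} = (x_i − a_i)/3, with x_0 = x:
  x_0 = 17/8;  a_0 = 1;  x_1 = (x_0 − 1)/3 = 3/8
  x_1 = 3/8;  a_1 = 0;  x_2 = (x_1 − 0)/3 = 1/8
  x_2 = 1/8;  a_2 = 2;  x_3 = (x_2 − 2)/3 = -5/8
  x_3 = -5/8;  a_3 = 2;  x_4 = (x_3 − 2)/3 = -7/8
  x_4 = -7/8;  a_4 = 1;  x_5 = (x_4 − 1)/3 = -5/8
Digits: (1, 0, 2, 2, 1).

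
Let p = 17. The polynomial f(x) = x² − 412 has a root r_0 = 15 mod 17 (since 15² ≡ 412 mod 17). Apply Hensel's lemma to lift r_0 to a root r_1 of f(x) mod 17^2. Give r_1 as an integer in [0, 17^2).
r_1 = 185 (mod 289)

Hensel's recurrence: r_{i+1} = r_i − f(r_i)·(f′(r_i))^{-1} mod 17^{i+2}, with f′(x) = 2x. Iterate:
  r_0 = 15 (mod 17)
  r_1 = 185 (mod 289)
Final: r_1 = 185, and one checks f(r_1) ≡ 0 mod 17^2.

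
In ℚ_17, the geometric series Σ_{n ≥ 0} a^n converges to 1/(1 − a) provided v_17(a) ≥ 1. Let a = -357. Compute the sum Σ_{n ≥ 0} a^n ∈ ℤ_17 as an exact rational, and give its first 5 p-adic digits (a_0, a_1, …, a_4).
Σ a^n = 1/(1 − a) = 1/358;  first 5 digits = (1, 13, 14, 12, 1)

v_17(a) = 1 ≥ 1, so the series converges in ℤ_17 to 1/(1 − a) = 1/(1 − (-357)) = 1/358. Expand this rational in ℤ_17: compute digits iteratively via d_i = x_i mod 17, x_{i+1} = (x_i − d_i)/17. The first 5 digits are (1, 13, 14, 12, 1).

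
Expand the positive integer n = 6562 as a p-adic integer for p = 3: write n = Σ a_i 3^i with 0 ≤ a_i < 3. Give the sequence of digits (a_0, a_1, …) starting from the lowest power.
(a_0, a_1, …) = (1, 0, 0, 0, 0, 0, 0, 0, 1)

Repeated division by 3 gives the digits low-to-high: 6562 = 1 + 1·3^8. Digit sequence: (1, 0, 0, 0, 0, 0, 0, 0, 1).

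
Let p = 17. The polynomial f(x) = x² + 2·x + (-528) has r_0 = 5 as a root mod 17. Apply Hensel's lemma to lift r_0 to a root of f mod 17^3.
r_2 = 22 (mod 4913)

Hensel: r_{i+1} = r_i − f(r_i)·(f′(r_i))^{-1} mod 17^{i+2}, f′(x) = 2x + 2. Iterate:
  r_0 = 5 (mod 17)
  r_1 = 22 (mod 289)
  r_2 = 22 (mod 4913)
Final: r = 22 satisfies f(r) ≡ 0 mod 17^3.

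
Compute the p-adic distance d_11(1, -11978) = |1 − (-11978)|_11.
d_11(1, -11978) = 1/1331

Step 1 — x − y = 1 − (-11978) = 11979. Step 2 — v_11(11979) = 3 (factor: 11979 = (11^3 · 9); the sign does not affect v_p). Step 3 — |x − y|_11 = 11^{-3} = 1/1331.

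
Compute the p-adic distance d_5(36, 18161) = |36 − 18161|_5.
d_5(36, 18161) = 1/625

Step 1 — x − y = 36 − 18161 = -18125. Step 2 — v_5(-18125) = 4 (factor: -18125 = −(5^4 · 29); the sign does not affect v_p). Step 3 — |x − y|_5 = 5^{-4} = 1/625.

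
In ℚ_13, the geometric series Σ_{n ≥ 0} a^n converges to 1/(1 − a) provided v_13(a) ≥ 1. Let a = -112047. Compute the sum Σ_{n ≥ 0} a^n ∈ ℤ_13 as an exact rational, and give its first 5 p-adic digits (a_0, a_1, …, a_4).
Σ a^n = 1/(1 − a) = 1/112048;  first 5 digits = (1, 0, 0, 1, 9)

v_13(a) = 3 ≥ 1, so the series converges in ℤ_13 to 1/(1 − a) = 1/(1 − (-112047)) = 1/112048. Expand this rational in ℤ_13: compute digits iteratively via d_i = x_i mod 13, x_{i+1} = (x_i − d_i)/13. The first 5 digits are (1, 0, 0, 1, 9).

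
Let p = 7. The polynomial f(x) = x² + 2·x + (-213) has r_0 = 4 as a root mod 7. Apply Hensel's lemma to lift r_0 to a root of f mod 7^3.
r_2 = 312 (mod 343)

Hensel: r_{i+1} = r_i − f(r_i)·(f′(r_i))^{-1} mod 7^{i+2}, f′(x) = 2x + 2. Iterate:
  r_0 = 4 (mod 7)
  r_1 = 18 (mod 49)
  r_2 = 312 (mod 343)
Final: r = 312 satisfies f(r) ≡ 0 mod 7^3.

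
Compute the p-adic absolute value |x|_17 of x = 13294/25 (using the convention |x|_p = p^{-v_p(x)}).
|13294/25|_17 = 1/289

Step 1 — compute v_17(x) by factoring powers of 17 out of the numerator and denominator: v_17(13294/25) = 2. Step 2 — apply |x|_p = p^{-v_p(x)} = 17^{-2} = 1/289.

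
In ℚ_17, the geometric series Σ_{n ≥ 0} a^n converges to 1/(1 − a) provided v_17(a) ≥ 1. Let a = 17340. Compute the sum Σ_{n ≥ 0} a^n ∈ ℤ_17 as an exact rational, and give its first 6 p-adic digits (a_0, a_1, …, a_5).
Σ a^n = 1/(1 − a) = -1/17339;  first 6 digits = (1, 0, 9, 3, 13, 7)

v_17(a) = 2 ≥ 1, so the series converges in ℤ_17 to 1/(1 − a) = 1/(1 − 17340) = -1/17339. Expand this rational in ℤ_17: compute digits iteratively via d_i = x_i mod 17, x_{i+1} = (x_i − d_i)/17. The first 6 digits are (1, 0, 9, 3, 13, 7).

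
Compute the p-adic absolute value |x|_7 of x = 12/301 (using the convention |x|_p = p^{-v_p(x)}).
|12/301|_7 = 7

Step 1 — compute v_7(x) by factoring powers of 7 out of the numerator and denominator: v_7(12/301) = -1. Step 2 — apply |x|_p = p^{-v_p(x)} = 7^{1} = 7.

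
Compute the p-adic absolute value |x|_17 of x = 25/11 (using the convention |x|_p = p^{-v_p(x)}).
|25/11|_17 = 1

Step 1 — compute v_17(x) by factoring powers of 17 out of the numerator and denominator: v_17(25/11) = 0. Step 2 — apply |x|_p = p^{-v_p(x)} = 17^{0} = 1.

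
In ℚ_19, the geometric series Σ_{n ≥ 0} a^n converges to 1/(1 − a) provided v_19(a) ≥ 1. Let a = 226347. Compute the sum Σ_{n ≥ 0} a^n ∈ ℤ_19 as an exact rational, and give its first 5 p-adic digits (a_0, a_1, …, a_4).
Σ a^n = 1/(1 − a) = -1/226346;  first 5 digits = (1, 0, 0, 14, 1)

v_19(a) = 3 ≥ 1, so the series converges in ℤ_19 to 1/(1 − a) = 1/(1 − 226347) = -1/226346. Expand this rational in ℤ_19: compute digits iteratively via d_i = x_i mod 19, x_{i+1} = (x_i − d_i)/19. The first 5 digits are (1, 0, 0, 14, 1).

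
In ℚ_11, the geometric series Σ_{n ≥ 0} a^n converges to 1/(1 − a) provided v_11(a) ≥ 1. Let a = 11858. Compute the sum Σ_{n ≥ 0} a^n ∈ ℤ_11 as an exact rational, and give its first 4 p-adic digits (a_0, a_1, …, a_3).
Σ a^n = 1/(1 − a) = -1/11857;  first 4 digits = (1, 0, 10, 8)

v_11(a) = 2 ≥ 1, so the series converges in ℤ_11 to 1/(1 − a) = 1/(1 − 11858) = -1/11857. Expand this rational in ℤ_11: compute digits iteratively via d_i = x_i mod 11, x_{i+1} = (x_i − d_i)/11. The first 4 digits are (1, 0, 10, 8).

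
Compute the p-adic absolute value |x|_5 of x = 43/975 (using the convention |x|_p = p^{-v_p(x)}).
|43/975|_5 = 25

Step 1 — compute v_5(x) by factoring powers of 5 out of the numerator and denominator: v_5(43/975) = -2. Step 2 — apply |x|_p = p^{-v_p(x)} = 5^{2} = 25.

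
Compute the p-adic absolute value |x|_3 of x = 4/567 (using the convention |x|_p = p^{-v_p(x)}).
|4/567|_3 = 81

Step 1 — compute v_3(x) by factoring powers of 3 out of the numerator and denominator: v_3(4/567) = -4. Step 2 — apply |x|_p = p^{-v_p(x)} = 3^{4} = 81.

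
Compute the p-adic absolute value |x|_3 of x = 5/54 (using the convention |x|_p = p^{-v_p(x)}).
|5/54|_3 = 27

Step 1 — compute v_3(x) by factoring powers of 3 out of the numerator and denominator: v_3(5/54) = -3. Step 2 — apply |x|_p = p^{-v_p(x)} = 3^{3} = 27.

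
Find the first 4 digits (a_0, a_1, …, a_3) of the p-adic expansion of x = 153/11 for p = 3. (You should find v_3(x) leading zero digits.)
(a_0, …, a_3) = (0, 0, 1, 1)

v_3(153/11) = 2, so a_0 = ... = a_1 = 0. Factor out: x = 3^2 · u with u = 17/11 a unit in ℤ_3. Expand u iteratively via a_{v+i} = u_i mod 3, u_{i+1} = (u_i − a_{v+i})/3:
  u_0 = 17/11;  a_2 = 1;  u_1 = (u_0 − 1)/3 = 2/11
  u_1 = 2/11;  a_3 = 1;  u_2 = (u_1 − 1)/3 = -3/11
Digits: (0, 0, 1, 1).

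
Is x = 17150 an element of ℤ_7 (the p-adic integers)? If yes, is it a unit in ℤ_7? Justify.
x ∈ ℤ_7 but not a unit; v_7(x) = 3 > 0

ℤ_7 = {x ∈ ℚ_7 : v_7(x) ≥ 0} and ℤ_7^× = {x ∈ ℤ_7 : v_7(x) = 0}. Here v_7(17150) = v_7(num) − v_7(den) = 3; compare against these criteria.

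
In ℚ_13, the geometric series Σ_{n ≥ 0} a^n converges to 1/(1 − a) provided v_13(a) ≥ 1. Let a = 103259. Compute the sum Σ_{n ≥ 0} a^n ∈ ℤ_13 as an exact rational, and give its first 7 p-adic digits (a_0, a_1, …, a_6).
Σ a^n = 1/(1 − a) = -1/103258;  first 7 digits = (1, 0, 0, 8, 3, 0, 12)

v_13(a) = 3 ≥ 1, so the series converges in ℤ_13 to 1/(1 − a) = 1/(1 − 103259) = -1/103258. Expand this rational in ℤ_13: compute digits iteratively via d_i = x_i mod 13, x_{i+1} = (x_i − d_i)/13. The first 7 digits are (1, 0, 0, 8, 3, 0, 12).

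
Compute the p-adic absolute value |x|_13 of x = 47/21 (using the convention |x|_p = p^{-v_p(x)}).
|47/21|_13 = 1

Step 1 — compute v_13(x) by factoring powers of 13 out of the numerator and denominator: v_13(47/21) = 0. Step 2 — apply |x|_p = p^{-v_p(x)} = 13^{0} = 1.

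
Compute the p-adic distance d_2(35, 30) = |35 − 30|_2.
d_2(35, 30) = 1

Step 1 — x − y = 35 − 30 = 5. Step 2 — v_2(5) = 0 (factor: 5 = (2^0 · 5); the sign does not affect v_p). Step 3 — |x − y|_2 = 2^{0} = 1.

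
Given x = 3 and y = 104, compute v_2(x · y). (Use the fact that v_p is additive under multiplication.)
v_2(312) = 3

v_p(x) = 0 (factor: 3 = 2^0 · 3); v_p(y) = 3 (factor: 104 = 2^3 · 13). Additivity: v_p(xy) = v_p(x) + v_p(y) = 0 + 3 = 3. (Direct check: xy = 312 = 2^3 · (39).)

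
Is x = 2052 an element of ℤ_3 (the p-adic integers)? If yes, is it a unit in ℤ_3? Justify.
x ∈ ℤ_3 but not a unit; v_3(x) = 3 > 0

ℤ_3 = {x ∈ ℚ_3 : v_3(x) ≥ 0} and ℤ_3^× = {x ∈ ℤ_3 : v_3(x) = 0}. Here v_3(2052) = v_3(num) − v_3(den) = 3; compare against these criteria.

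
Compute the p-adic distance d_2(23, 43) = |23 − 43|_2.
d_2(23, 43) = 1/4

Step 1 — x − y = 23 − 43 = -20. Step 2 — v_2(-20) = 2 (factor: -20 = −(2^2 · 5); the sign does not affect v_p). Step 3 — |x − y|_2 = 2^{-2} = 1/4.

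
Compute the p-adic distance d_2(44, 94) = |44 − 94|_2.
d_2(44, 94) = 1/2

Step 1 — x − y = 44 − 94 = -50. Step 2 — v_2(-50) = 1 (factor: -50 = −(2^1 · 25); the sign does not affect v_p). Step 3 — |x − y|_2 = 2^{-1} = 1/2.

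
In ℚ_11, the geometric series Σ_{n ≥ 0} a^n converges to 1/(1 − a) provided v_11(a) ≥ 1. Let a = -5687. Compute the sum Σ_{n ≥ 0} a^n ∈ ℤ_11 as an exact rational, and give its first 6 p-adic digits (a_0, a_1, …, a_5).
Σ a^n = 1/(1 − a) = 1/5688;  first 6 digits = (1, 0, 8, 6, 8, 2)

v_11(a) = 2 ≥ 1, so the series converges in ℤ_11 to 1/(1 − a) = 1/(1 − (-5687)) = 1/5688. Expand this rational in ℤ_11: compute digits iteratively via d_i = x_i mod 11, x_{i+1} = (x_i − d_i)/11. The first 6 digits are (1, 0, 8, 6, 8, 2).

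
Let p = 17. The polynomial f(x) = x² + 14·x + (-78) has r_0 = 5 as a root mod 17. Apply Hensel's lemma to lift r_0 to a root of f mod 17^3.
r_2 = 3388 (mod 4913)

Hensel: r_{i+1} = r_i − f(r_i)·(f′(r_i))^{-1} mod 17^{i+2}, f′(x) = 2x + 14. Iterate:
  r_0 = 5 (mod 17)
  r_1 = 209 (mod 289)
  r_2 = 3388 (mod 4913)
Final: r = 3388 satisfies f(r) ≡ 0 mod 17^3.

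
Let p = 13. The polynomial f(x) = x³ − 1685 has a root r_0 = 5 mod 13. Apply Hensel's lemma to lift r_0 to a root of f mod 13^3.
r_2 = 2189 (mod 2197)

Hensel: r_{i+1} = r_i − f(r_i)/f′(r_i) mod 13^{i+2}, where f′(x) = 3x². Iterate:
  r_0 = 5 (mod 13)
  r_1 = 161 (mod 169)
  r_2 = 2189 (mod 2197)
Final: r = 2189 with f(r) ≡ 0 mod 13^3.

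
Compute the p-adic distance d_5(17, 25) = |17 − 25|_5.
d_5(17, 25) = 1

Step 1 — x − y = 17 − 25 = -8. Step 2 — v_5(-8) = 0 (factor: -8 = −(5^0 · 8); the sign does not affect v_p). Step 3 — |x − y|_5 = 5^{0} = 1.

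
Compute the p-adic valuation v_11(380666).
v_11(380666) = 4

v_11(n) is the largest exponent k such that 11^k divides n. Factor out: 380666 = 11^4 · 26. (Sign doesn't affect v_p.) So v_11(380666) = 4.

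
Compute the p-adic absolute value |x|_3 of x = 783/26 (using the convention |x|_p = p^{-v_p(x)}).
|783/26|_3 = 1/27

Step 1 — compute v_3(x) by factoring powers of 3 out of the numerator and denominator: v_3(783/26) = 3. Step 2 — apply |x|_p = p^{-v_p(x)} = 3^{-3} = 1/27.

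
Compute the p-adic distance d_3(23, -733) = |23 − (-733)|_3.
d_3(23, -733) = 1/27

Step 1 — x − y = 23 − (-733) = 756. Step 2 — v_3(756) = 3 (factor: 756 = (3^3 · 28); the sign does not affect v_p). Step 3 — |x − y|_3 = 3^{-3} = 1/27.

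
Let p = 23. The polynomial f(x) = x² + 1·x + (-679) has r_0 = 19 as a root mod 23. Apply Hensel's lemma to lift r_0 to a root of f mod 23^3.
r_2 = 6022 (mod 12167)

Hensel: r_{i+1} = r_i − f(r_i)·(f′(r_i))^{-1} mod 23^{i+2}, f′(x) = 2x + 1. Iterate:
  r_0 = 19 (mod 23)
  r_1 = 203 (mod 529)
  r_2 = 6022 (mod 12167)
Final: r = 6022 satisfies f(r) ≡ 0 mod 23^3.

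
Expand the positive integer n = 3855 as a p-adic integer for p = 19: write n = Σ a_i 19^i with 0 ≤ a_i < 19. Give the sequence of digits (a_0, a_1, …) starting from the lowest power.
(a_0, a_1, …) = (17, 12, 10)

Repeated division by 19 gives the digits low-to-high: 3855 = 17 + 12·19^1 + 10·19^2. Digit sequence: (17, 12, 10).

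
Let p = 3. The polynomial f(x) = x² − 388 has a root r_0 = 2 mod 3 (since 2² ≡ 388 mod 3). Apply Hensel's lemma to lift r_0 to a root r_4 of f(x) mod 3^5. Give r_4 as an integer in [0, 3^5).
r_4 = 89 (mod 243)

Hensel's recurrence: r_{i+1} = r_i − f(r_i)·(f′(r_i))^{-1} mod 3^{i+2}, with f′(x) = 2x. Iterate:
  r_0 = 2 (mod 3)
  r_1 = 8 (mod 9)
  r_2 = 8 (mod 27)
  r_3 = 8 (mod 81)
  r_4 = 89 (mod 243)
Final: r_4 = 89, and one checks f(r_4) ≡ 0 mod 3^5.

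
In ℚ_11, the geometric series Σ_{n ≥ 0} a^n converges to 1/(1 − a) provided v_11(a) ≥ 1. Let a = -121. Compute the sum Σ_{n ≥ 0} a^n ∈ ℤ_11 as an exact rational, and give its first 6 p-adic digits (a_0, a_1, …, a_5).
Σ a^n = 1/(1 − a) = 1/122;  first 6 digits = (1, 0, 10, 10, 0, 0)

v_11(a) = 2 ≥ 1, so the series converges in ℤ_11 to 1/(1 − a) = 1/(1 − (-121)) = 1/122. Expand this rational in ℤ_11: compute digits iteratively via d_i = x_i mod 11, x_{i+1} = (x_i − d_i)/11. The first 6 digits are (1, 0, 10, 10, 0, 0).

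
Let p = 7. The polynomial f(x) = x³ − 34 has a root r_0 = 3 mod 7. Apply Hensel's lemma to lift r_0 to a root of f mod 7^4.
r_3 = 2299 (mod 2401)

Hensel: r_{i+1} = r_i − f(r_i)/f′(r_i) mod 7^{i+2}, where f′(x) = 3x². Iterate:
  r_0 = 3 (mod 7)
  r_1 = 45 (mod 49)
  r_2 = 241 (mod 343)
  r_3 = 2299 (mod 2401)
Final: r = 2299 with f(r) ≡ 0 mod 7^4.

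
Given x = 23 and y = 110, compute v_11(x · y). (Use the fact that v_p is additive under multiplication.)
v_11(2530) = 1

v_p(x) = 0 (factor: 23 = 11^0 · 23); v_p(y) = 1 (factor: 110 = 11^1 · 10). Additivity: v_p(xy) = v_p(x) + v_p(y) = 0 + 1 = 1. (Direct check: xy = 2530 = 11^1 · (230).)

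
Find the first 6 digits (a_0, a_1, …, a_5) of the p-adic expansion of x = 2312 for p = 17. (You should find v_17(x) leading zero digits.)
(a_0, …, a_5) = (0, 0, 8, 0, 0, 0)

v_17(2312) = 2, so a_0 = ... = a_1 = 0. Factor out: x = 17^2 · u with u = 8 a unit in ℤ_17. Expand u iteratively via a_{v+i} = u_i mod 17, u_{i+1} = (u_i − a_{v+i})/17:
  u_0 = 8;  a_2 = 8;  u_1 = (u_0 − 8)/17 = 0
  u_1 = 0;  a_3 = 0;  u_2 = (u_1 − 0)/17 = 0
  u_2 = 0;  a_4 = 0;  u_3 = (u_2 − 0)/17 = 0
  u_3 = 0;  a_5 = 0;  u_4 = (u_3 − 0)/17 = 0
Digits: (0, 0, 8, 0, 0, 0).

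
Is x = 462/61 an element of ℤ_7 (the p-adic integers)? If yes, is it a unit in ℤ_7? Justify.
x ∈ ℤ_7 but not a unit; v_7(x) = 1 > 0

ℤ_7 = {x ∈ ℚ_7 : v_7(x) ≥ 0} and ℤ_7^× = {x ∈ ℤ_7 : v_7(x) = 0}. Here v_7(462/61) = v_7(num) − v_7(den) = 1; compare against these criteria.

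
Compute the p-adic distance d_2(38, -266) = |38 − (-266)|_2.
d_2(38, -266) = 1/16

Step 1 — x − y = 38 − (-266) = 304. Step 2 — v_2(304) = 4 (factor: 304 = (2^4 · 19); the sign does not affect v_p). Step 3 — |x − y|_2 = 2^{-4} = 1/16.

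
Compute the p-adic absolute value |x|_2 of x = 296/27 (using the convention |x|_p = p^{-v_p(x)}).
|296/27|_2 = 1/8

Step 1 — compute v_2(x) by factoring powers of 2 out of the numerator and denominator: v_2(296/27) = 3. Step 2 — apply |x|_p = p^{-v_p(x)} = 2^{-3} = 1/8.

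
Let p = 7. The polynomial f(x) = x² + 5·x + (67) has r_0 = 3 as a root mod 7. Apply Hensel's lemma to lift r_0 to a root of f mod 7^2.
r_1 = 17 (mod 49)

Hensel: r_{i+1} = r_i − f(r_i)·(f′(r_i))^{-1} mod 7^{i+2}, f′(x) = 2x + 5. Iterate:
  r_0 = 3 (mod 7)
  r_1 = 17 (mod 49)
Final: r = 17 satisfies f(r) ≡ 0 mod 7^2.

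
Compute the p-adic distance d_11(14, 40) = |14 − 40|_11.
d_11(14, 40) = 1

Step 1 — x − y = 14 − 40 = -26. Step 2 — v_11(-26) = 0 (factor: -26 = −(11^0 · 26); the sign does not affect v_p). Step 3 — |x − y|_11 = 11^{0} = 1.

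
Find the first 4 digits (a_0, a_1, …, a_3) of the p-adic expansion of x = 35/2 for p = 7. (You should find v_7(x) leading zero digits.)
(a_0, …, a_3) = (0, 6, 3, 3)

v_7(35/2) = 1, so a_0 = ... = a_0 = 0. Factor out: x = 7^1 · u with u = 5/2 a unit in ℤ_7. Expand u iteratively via a_{v+i} = u_i mod 7, u_{i+1} = (u_i − a_{v+i})/7:
  u_0 = 5/2;  a_1 = 6;  u_1 = (u_0 − 6)/7 = -1/2
  u_1 = -1/2;  a_2 = 3;  u_2 = (u_1 − 3)/7 = -1/2
  u_2 = -1/2;  a_3 = 3;  u_3 = (u_2 − 3)/7 = -1/2
Digits: (0, 6, 3, 3).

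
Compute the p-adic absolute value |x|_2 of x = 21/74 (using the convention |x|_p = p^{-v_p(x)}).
|21/74|_2 = 2

Step 1 — compute v_2(x) by factoring powers of 2 out of the numerator and denominator: v_2(21/74) = -1. Step 2 — apply |x|_p = p^{-v_p(x)} = 2^{1} = 2.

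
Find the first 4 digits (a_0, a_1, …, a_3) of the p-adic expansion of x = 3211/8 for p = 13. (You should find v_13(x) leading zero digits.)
(a_0, …, a_3) = (0, 0, 4, 8)

v_13(3211/8) = 2, so a_0 = ... = a_1 = 0. Factor out: x = 13^2 · u with u = 19/8 a unit in ℤ_13. Expand u iteratively via a_{v+i} = u_i mod 13, u_{i+1} = (u_i − a_{v+i})/13:
  u_0 = 19/8;  a_2 = 4;  u_1 = (u_0 − 4)/13 = -1/8
  u_1 = -1/8;  a_3 = 8;  u_2 = (u_1 − 8)/13 = -5/8
Digits: (0, 0, 4, 8).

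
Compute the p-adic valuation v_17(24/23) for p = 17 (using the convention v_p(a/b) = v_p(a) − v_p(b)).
v_17(24/23) = 0

Factor powers of 17 from the numerator and denominator of the reduced fraction: 24 = 17^0 · 24 and 23 = 17^0 · 23. Apply v_p(a/b) = v_p(a) − v_p(b): v_17(24/23) = 0 − 0 = 0.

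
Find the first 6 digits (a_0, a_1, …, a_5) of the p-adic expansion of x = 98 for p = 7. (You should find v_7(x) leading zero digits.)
(a_0, …, a_5) = (0, 0, 2, 0, 0, 0)

v_7(98) = 2, so a_0 = ... = a_1 = 0. Factor out: x = 7^2 · u with u = 2 a unit in ℤ_7. Expand u iteratively via a_{v+i} = u_i mod 7, u_{i+1} = (u_i − a_{v+i})/7:
  u_0 = 2;  a_2 = 2;  u_1 = (u_0 − 2)/7 = 0
  u_1 = 0;  a_3 = 0;  u_2 = (u_1 − 0)/7 = 0
  u_2 = 0;  a_4 = 0;  u_3 = (u_2 − 0)/7 = 0
  u_3 = 0;  a_5 = 0;  u_4 = (u_3 − 0)/7 = 0
Digits: (0, 0, 2, 0, 0, 0).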